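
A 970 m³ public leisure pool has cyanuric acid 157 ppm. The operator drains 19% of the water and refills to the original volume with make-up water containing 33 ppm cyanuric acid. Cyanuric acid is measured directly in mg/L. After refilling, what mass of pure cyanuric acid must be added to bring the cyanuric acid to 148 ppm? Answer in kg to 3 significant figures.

14.1 kg

Volume: 970 m³ = 970,000 L.
After draining 19% and refilling: 157 × 0.81 + 33 × 0.19 = 133.44 ppm.
Deficit to target: 148 − 133.44 = 14.56 mg/L.
Mass: 14.56 mg/L × 970,000 L = 14,120 g cyanuric acid.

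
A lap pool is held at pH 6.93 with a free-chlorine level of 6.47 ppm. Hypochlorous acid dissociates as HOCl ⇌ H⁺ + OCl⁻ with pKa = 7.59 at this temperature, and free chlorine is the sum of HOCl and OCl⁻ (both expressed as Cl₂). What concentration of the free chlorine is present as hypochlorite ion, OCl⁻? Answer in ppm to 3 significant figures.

1.16 ppm

[OCl⁻]/[HOCl] = 10^(pH − pKa) = 10^(6.93 − 7.59) = 10^-0.66 = 0.2188.
Fraction as HOCl = 1 / (1 + 0.2188) = 0.8205.
OCl⁻ = (1 − 0.8205) × 6.47 ppm = 1.161 ppm.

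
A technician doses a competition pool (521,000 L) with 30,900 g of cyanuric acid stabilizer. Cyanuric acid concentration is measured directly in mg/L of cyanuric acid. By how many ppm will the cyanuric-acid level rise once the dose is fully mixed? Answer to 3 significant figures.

59.3 ppm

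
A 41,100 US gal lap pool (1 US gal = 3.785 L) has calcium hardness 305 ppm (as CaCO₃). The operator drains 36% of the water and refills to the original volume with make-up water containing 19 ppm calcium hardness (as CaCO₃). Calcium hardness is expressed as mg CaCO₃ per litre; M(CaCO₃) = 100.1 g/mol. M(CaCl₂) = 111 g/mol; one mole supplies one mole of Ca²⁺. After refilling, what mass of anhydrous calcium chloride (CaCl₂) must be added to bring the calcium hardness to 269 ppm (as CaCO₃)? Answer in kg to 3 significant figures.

Volume: 41,100 US gal × 3.785 L/gal = 155,564 L.
After draining 36% and refilling: 305 × 0.64 + 19 × 0.36 = 202.04 ppm.
Deficit to target: 269 − 202.04 = 66.96 mg/L.
As CaCO₃: 66.96 mg/L × 155,564 L = 10,420 g; ÷ 100.1 = 104.1 mol Ca²⁺.
Mass: 104.1 × 111 = 11,550 g.

11.6 kg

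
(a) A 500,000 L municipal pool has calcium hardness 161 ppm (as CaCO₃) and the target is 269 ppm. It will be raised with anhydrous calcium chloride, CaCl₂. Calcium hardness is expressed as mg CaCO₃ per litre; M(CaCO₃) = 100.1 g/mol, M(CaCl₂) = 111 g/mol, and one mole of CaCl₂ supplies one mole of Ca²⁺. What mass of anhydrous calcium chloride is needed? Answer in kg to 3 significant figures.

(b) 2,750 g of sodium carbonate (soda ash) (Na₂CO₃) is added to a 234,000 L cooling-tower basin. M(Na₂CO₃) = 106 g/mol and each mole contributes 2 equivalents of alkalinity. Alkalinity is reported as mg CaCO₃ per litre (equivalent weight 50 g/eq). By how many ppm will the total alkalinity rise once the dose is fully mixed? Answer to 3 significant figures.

(a) 59.9 kg; (b) 11.1 ppm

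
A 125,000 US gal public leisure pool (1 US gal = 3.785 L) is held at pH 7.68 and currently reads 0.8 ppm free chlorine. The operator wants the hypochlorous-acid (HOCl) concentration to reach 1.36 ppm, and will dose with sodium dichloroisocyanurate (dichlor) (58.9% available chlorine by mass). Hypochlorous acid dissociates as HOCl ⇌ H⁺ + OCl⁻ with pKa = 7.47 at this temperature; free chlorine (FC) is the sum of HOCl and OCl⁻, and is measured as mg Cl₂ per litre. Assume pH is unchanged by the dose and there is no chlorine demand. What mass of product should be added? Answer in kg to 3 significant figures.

2.22 kg

Volume: 125,000 US gal × 3.785 L/gal = 473,125 L.
[OCl⁻]/[HOCl] = 10^(pH − pKa) = 10^(7.68 − 7.47) = 1.622; fraction as HOCl = 1/(1 + 1.622) = 0.3814.
Free chlorine required for 1.36 ppm HOCl: 1.36 / 0.3814 = 3.566 ppm.
FC to add: 3.566 − 0.8 = 2.766 mg/L as Cl₂.
Cl₂ equivalent: 2.766 mg/L × 473,125 L = 1309 g.
Product at 58.9% available Cl: 1309 / 0.589 = 2222 g.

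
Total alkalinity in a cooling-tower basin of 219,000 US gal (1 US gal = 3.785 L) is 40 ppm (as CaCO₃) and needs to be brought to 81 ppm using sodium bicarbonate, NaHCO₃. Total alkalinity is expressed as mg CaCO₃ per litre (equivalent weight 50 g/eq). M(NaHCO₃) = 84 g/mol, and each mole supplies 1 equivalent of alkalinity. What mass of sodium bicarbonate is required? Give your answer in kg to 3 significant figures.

57.1 kg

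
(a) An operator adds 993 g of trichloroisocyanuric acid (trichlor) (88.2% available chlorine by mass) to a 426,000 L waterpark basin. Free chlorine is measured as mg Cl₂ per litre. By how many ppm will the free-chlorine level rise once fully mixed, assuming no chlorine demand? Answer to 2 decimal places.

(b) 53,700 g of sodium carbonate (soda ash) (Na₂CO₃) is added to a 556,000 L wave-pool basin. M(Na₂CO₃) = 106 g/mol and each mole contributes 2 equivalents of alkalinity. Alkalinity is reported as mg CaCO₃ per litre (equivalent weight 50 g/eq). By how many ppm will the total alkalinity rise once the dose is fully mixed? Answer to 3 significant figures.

(a) 2.06 ppm; (b) 91.1 ppm

(a) Available chlorine delivered: 993 g × 0.882 = 875.8 g as Cl₂.
(a) Concentration rise: 875.8 g / 426,000 L = 2.056 mg/L = 2.06 ppm.

(b) Moles of Na₂CO₃: 53,700 g ÷ 106 g/mol = 506.6 mol → 1013 eq of alkalinity.
(b) As CaCO₃: 1013 eq × 50 g/eq = 50,660 g.
(b) Rise: 50,660 g / 556,000 L × 1000 = 91.12 mg/L.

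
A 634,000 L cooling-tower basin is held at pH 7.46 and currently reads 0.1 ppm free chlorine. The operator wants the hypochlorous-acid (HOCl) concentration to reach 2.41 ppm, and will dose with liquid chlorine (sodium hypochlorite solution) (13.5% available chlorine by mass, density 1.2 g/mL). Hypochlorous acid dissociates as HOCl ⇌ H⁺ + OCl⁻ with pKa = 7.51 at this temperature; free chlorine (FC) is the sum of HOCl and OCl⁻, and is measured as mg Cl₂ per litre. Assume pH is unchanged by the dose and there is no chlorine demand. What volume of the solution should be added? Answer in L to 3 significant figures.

[OCl⁻]/[HOCl] = 10^(pH − pKa) = 10^(7.46 − 7.51) = 0.8913; fraction as HOCl = 1/(1 + 0.8913) = 0.5288.
Free chlorine required for 2.41 ppm HOCl: 2.41 / 0.5288 = 4.558 ppm.
FC to add: 4.558 − 0.1 = 4.458 mg/L as Cl₂.
Cl₂ equivalent: 4.458 mg/L × 634,000 L = 2826 g.
Product at 13.5% available Cl: 2826 / 0.135 = 20,940 g.
Volume: 20,940 g ÷ 1.2 g/mL = 17,450 mL.

17.4 L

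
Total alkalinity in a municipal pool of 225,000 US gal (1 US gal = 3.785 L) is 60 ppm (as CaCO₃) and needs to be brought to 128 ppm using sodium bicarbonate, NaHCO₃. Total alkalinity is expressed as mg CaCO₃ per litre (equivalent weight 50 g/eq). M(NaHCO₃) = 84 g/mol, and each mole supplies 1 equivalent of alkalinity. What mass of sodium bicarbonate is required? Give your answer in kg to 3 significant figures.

97.3 kg

Volume: 225,000 US gal × 3.785 L/gal = 851,625 L.
Alkalinity to add: (128 − 60) = 68 mg/L as CaCO₃ × 851,625 L = 57,910 g as CaCO₃.
Equivalents: 57,910 g ÷ 50 g/eq = 1158 eq.
NaHCO₃ supplies 1 eq per mole → 1158 mol.
Mass: 1158 mol × 84 g/mol = 97,290 g.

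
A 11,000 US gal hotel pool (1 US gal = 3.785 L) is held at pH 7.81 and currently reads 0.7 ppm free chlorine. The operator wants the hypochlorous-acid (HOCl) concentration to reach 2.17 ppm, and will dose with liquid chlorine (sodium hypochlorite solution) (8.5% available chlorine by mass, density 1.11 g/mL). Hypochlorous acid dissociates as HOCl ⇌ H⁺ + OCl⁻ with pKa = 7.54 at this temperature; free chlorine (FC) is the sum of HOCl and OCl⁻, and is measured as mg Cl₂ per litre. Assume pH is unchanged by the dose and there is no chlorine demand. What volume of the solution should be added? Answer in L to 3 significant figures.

2.43 L

Volume: 11,000 US gal × 3.785 L/gal = 41,635 L.
[OCl⁻]/[HOCl] = 10^(pH − pKa) = 10^(7.81 − 7.54) = 1.862; fraction as HOCl = 1/(1 + 1.862) = 0.3494.
Free chlorine required for 2.17 ppm HOCl: 2.17 / 0.3494 = 6.211 ppm.
FC to add: 6.211 − 0.7 = 5.511 mg/L as Cl₂.
Cl₂ equivalent: 5.511 mg/L × 41,635 L = 229.4 g.
Product at 8.5% available Cl: 229.4 / 0.085 = 2699 g.
Volume: 2699 g ÷ 1.11 g/mL = 2432 mL.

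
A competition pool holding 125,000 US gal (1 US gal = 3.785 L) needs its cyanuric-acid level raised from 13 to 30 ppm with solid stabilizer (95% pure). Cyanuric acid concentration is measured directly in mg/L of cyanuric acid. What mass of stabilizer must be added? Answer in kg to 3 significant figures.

Volume: 125,000 US gal × 3.785 L/gal = 473,125 L.
CYA to add: (30 − 13) = 17 mg/L × 473,125 L = 8043 g cyanuric acid.
At 95% purity: 8043 / 0.95 = 8466 g product.

8.47 kg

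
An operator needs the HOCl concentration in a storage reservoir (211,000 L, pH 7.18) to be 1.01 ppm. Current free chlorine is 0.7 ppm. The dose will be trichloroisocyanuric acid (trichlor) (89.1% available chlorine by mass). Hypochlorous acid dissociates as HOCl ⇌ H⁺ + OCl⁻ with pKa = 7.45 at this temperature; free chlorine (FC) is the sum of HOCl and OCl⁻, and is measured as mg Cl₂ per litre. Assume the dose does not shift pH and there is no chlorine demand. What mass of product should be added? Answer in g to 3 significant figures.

[OCl⁻]/[HOCl] = 10^(pH − pKa) = 10^(7.18 − 7.45) = 0.537; fraction as HOCl = 1/(1 + 0.537) = 0.6506.
Free chlorine required for 1.01 ppm HOCl: 1.01 / 0.6506 = 1.552 ppm.
FC to add: 1.552 − 0.7 = 0.8524 mg/L as Cl₂.
Cl₂ equivalent: 0.8524 mg/L × 211,000 L = 179.9 g.
Product at 89.1% available Cl: 179.9 / 0.891 = 201.9 g.

202 g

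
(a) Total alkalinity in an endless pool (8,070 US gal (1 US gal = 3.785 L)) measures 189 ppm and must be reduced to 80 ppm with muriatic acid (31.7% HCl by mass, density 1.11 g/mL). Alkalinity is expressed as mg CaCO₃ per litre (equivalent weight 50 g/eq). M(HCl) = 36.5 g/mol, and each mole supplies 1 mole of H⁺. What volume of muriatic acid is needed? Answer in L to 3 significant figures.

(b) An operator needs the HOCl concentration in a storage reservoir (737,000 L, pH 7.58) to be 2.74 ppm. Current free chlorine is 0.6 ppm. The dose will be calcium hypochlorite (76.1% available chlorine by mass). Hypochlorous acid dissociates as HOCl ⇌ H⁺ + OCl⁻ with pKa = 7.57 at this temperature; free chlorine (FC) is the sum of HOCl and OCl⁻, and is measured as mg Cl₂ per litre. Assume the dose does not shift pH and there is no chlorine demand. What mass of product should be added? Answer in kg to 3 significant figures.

(a) Volume: 8,070 US gal × 3.785 L/gal = 30,545 L.
(a) Alkalinity to neutralize: (189 − 80) = 109 mg/L as CaCO₃ × 30,545 L = 3329 g as CaCO₃.
(a) Equivalents of H⁺ required: 3329 ÷ 50 g/eq = 66.59 eq = 66.59 mol HCl.
(a) Mass of HCl: 66.59 × 36.5 = 2430 g.
(a) Mass of 31.7% solution: 2430 / 0.317 = 7667 g.
(a) Volume: 7667 g ÷ 1.11 g/mL = 6907 mL.

(b) [OCl⁻]/[HOCl] = 10^(pH − pKa) = 10^(7.58 − 7.57) = 1.023; fraction as HOCl = 1/(1 + 1.023) = 0.4942.
(b) Free chlorine required for 2.74 ppm HOCl: 2.74 / 0.4942 = 5.544 ppm.
(b) FC to add: 5.544 − 0.6 = 4.944 mg/L as Cl₂.
(b) Cl₂ equivalent: 4.944 mg/L × 737,000 L = 3644 g.
(b) Product at 76.1% available Cl: 3644 / 0.761 = 4788 g.

(a) 6.91 L; (b) 4.79 kg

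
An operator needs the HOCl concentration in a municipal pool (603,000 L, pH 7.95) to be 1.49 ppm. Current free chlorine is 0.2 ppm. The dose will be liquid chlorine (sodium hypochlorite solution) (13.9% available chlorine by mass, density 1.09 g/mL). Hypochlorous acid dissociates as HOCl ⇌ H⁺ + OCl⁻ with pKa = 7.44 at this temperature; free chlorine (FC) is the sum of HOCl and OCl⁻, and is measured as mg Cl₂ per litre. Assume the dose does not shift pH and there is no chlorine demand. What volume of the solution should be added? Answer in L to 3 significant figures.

24.3 L

[OCl⁻]/[HOCl] = 10^(pH − pKa) = 10^(7.95 − 7.44) = 3.236; fraction as HOCl = 1/(1 + 3.236) = 0.2361.
Free chlorine required for 1.49 ppm HOCl: 1.49 / 0.2361 = 6.312 ppm.
FC to add: 6.312 − 0.2 = 6.112 mg/L as Cl₂.
Cl₂ equivalent: 6.112 mg/L × 603,000 L = 3685 g.
Product at 13.9% available Cl: 3685 / 0.139 = 26,510 g.
Volume: 26,510 g ÷ 1.09 g/mL = 24,320 mL.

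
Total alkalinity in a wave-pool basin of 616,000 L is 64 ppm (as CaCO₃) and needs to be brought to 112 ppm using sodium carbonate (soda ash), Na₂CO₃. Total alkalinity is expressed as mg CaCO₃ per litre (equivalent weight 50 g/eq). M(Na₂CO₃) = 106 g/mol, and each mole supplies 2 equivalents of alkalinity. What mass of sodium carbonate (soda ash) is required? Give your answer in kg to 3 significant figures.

31.3 kg

Alkalinity to add: (112 − 64) = 48 mg/L as CaCO₃ × 616,000 L = 29,570 g as CaCO₃.
Equivalents: 29,570 g ÷ 50 g/eq = 591.4 eq.
Each mole of Na₂CO₃ supplies 2 eq, so 591.4 / 2 = 295.7 mol.
Mass: 295.7 mol × 106 g/mol = 31,340 g.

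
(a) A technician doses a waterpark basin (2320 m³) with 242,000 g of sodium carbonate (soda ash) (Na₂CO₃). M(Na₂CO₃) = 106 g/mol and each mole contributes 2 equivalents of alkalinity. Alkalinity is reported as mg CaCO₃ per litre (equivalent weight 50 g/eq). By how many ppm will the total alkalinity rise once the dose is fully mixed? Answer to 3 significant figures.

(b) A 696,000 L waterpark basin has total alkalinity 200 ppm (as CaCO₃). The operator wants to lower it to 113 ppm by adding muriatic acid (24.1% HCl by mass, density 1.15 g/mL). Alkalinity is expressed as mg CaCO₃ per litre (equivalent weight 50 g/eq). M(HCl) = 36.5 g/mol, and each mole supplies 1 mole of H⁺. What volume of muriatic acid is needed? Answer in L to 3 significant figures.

(a) Volume: 2320 m³ = 2,320,000 L.
(a) Moles of Na₂CO₃: 242,000 g ÷ 106 g/mol = 2283 mol → 4566 eq of alkalinity.
(a) As CaCO₃: 4566 eq × 50 g/eq = 228,300 g.
(a) Rise: 228,300 g / 2,320,000 L × 1000 = 98.41 mg/L.

(b) Alkalinity to neutralize: (200 − 113) = 87 mg/L as CaCO₃ × 696,000 L = 60,550 g as CaCO₃.
(b) Equivalents of H⁺ required: 60,550 ÷ 50 g/eq = 1211 eq = 1211 mol HCl.
(b) Mass of HCl: 1211 × 36.5 = 44,200 g.
(b) Mass of 24.1% solution: 44,200 / 0.241 = 183,400 g.
(b) Volume: 183,400 g ÷ 1.15 g/mL = 159,500 mL.

(a) 98.4 ppm; (b) 159 L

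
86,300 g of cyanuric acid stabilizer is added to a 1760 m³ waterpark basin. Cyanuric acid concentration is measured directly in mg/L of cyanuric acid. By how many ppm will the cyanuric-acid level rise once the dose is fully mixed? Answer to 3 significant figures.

Volume: 1760 m³ = 1,760,000 L.
Rise: 86,300 g / 1,760,000 L × 1000 = 49.03 mg/L.

49.0 ppm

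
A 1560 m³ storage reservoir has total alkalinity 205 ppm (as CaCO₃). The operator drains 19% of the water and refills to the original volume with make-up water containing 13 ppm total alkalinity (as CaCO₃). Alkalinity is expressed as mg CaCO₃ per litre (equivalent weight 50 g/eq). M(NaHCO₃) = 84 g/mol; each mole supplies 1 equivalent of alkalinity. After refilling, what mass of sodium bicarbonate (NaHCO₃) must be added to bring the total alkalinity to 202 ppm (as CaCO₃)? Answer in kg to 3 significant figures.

Volume: 1560 m³ = 1,560,000 L.
After draining 19% and refilling: 205 × 0.81 + 13 × 0.19 = 168.52 ppm.
Deficit to target: 202 − 168.52 = 33.48 mg/L.
As CaCO₃: 33.48 mg/L × 1,560,000 L = 52,230 g; ÷ 50 g/eq ÷ 1 = 1045 mol NaHCO₃.
Mass: 1045 × 84 = 87,740 g.

87.7 kg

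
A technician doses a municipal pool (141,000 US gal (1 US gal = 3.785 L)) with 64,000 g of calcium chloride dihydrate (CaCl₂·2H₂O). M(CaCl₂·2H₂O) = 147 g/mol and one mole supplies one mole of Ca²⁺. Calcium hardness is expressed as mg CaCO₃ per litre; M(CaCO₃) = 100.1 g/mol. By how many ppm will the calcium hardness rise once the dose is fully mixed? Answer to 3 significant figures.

Volume: 141,000 US gal × 3.785 L/gal = 533,685 L.
Moles of Ca²⁺: 64,000 g ÷ 147 g/mol = 435.4 mol.
As CaCO₃: 435.4 mol × 100.1 g/mol = 43,580 g.
Rise: 43,580 g / 533,685 L × 1000 = 81.66 mg/L.

81.7 ppm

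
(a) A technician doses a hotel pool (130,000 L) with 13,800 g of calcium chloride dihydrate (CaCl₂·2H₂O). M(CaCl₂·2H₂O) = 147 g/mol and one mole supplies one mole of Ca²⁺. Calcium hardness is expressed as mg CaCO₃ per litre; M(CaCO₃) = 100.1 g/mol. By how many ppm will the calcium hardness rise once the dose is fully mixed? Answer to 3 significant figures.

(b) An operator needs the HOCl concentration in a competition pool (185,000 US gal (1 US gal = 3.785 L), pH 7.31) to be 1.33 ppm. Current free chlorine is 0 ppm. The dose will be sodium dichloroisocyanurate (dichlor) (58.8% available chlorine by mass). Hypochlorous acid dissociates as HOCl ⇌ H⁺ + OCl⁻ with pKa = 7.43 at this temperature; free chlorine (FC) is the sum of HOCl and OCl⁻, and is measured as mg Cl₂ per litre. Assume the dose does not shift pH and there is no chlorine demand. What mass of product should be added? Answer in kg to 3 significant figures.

(a) 72.3 ppm; (b) 2.79 kg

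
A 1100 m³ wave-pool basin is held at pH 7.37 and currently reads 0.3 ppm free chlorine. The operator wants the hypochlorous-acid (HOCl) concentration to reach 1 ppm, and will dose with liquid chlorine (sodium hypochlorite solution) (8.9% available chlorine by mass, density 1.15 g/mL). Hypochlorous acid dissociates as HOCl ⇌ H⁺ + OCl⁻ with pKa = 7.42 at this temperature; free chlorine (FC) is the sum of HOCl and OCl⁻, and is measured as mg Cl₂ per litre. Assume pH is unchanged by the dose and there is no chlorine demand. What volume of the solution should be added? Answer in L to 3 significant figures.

17.1 L

Volume: 1100 m³ = 1,100,000 L.
[OCl⁻]/[HOCl] = 10^(pH − pKa) = 10^(7.37 − 7.42) = 0.8913; fraction as HOCl = 1/(1 + 0.8913) = 0.5288.
Free chlorine required for 1 ppm HOCl: 1 / 0.5288 = 1.891 ppm.
FC to add: 1.891 − 0.3 = 1.591 mg/L as Cl₂.
Cl₂ equivalent: 1.591 mg/L × 1,100,000 L = 1750 g.
Product at 8.9% available Cl: 1750 / 0.089 = 19,670 g.
Volume: 19,670 g ÷ 1.15 g/mL = 17,100 mL.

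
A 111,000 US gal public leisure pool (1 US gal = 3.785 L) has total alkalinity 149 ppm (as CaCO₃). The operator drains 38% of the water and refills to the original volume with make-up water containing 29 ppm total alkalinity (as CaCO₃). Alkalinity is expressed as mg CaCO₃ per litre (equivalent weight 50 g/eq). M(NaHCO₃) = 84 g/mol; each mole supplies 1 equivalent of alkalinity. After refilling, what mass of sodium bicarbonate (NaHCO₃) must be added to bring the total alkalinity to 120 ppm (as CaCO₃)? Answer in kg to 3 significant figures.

11.7 kg

Volume: 111,000 US gal × 3.785 L/gal = 420,135 L.
After draining 38% and refilling: 149 × 0.62 + 29 × 0.38 = 103.4 ppm.
Deficit to target: 120 − 103.4 = 16.6 mg/L.
As CaCO₃: 16.6 mg/L × 420,135 L = 6974 g; ÷ 50 g/eq ÷ 1 = 139.5 mol NaHCO₃.
Mass: 139.5 × 84 = 11,720 g.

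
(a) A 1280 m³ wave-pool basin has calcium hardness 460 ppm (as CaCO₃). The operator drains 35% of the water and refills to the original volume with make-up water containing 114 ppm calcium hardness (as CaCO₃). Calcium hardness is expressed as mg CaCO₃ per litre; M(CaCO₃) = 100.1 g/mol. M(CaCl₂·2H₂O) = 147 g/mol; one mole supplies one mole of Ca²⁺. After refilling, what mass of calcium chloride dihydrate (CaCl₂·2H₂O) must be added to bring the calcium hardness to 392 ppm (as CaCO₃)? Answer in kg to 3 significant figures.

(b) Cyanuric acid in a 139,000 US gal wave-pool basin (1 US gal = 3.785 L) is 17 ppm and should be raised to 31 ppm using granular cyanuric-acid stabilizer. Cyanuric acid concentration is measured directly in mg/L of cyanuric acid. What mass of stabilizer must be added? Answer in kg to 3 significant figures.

(a) 99.8 kg; (b) 7.37 kg

(a) Volume: 1280 m³ = 1,280,000 L.
(a) After draining 35% and refilling: 460 × 0.65 + 114 × 0.35 = 338.9 ppm.
(a) Deficit to target: 392 − 338.9 = 53.1 mg/L.
(a) As CaCO₃: 53.1 mg/L × 1,280,000 L = 67,970 g; ÷ 100.1 = 679 mol Ca²⁺.
(a) Mass: 679 × 147 = 99,810 g.

(b) Volume: 139,000 US gal × 3.785 L/gal = 526,115 L.
(b) CYA to add: (31 − 17) = 14 mg/L × 526,115 L = 7366 g cyanuric acid.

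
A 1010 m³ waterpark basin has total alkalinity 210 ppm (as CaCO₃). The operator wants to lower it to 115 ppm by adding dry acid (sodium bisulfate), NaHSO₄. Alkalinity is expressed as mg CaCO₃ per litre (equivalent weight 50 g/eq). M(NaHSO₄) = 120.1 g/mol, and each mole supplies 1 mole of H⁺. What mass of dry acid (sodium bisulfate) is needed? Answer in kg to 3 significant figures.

230 kg

Volume: 1010 m³ = 1,010,000 L.
Alkalinity to neutralize: (210 − 115) = 95 mg/L as CaCO₃ × 1,010,000 L = 95,950 g as CaCO₃.
Equivalents of H⁺ required: 95,950 ÷ 50 g/eq = 1919 eq = 1919 mol NaHSO₄.
Mass of NaHSO₄: 1919 × 120.1 = 230,500 g.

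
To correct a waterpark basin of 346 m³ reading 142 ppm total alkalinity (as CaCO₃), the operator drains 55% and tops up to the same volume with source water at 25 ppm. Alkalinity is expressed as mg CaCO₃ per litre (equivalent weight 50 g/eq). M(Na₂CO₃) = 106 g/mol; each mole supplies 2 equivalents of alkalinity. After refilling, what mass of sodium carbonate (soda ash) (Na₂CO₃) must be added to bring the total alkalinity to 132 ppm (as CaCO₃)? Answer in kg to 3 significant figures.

Volume: 346 m³ = 346,000 L.
After draining 55% and refilling: 142 × 0.45 + 25 × 0.55 = 77.65 ppm.
Deficit to target: 132 − 77.65 = 54.35 mg/L.
As CaCO₃: 54.35 mg/L × 346,000 L = 18,810 g; ÷ 50 g/eq ÷ 2 = 188.1 mol Na₂CO₃.
Mass: 188.1 × 106 = 19,930 g.

19.9 kg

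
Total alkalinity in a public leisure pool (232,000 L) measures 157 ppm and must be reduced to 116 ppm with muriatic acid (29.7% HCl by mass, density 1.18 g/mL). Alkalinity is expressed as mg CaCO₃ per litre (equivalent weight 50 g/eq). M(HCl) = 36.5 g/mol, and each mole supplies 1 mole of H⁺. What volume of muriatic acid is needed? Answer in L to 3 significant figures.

19.8 L

Alkalinity to neutralize: (157 − 116) = 41 mg/L as CaCO₃ × 232,000 L = 9512 g as CaCO₃.
Equivalents of H⁺ required: 9512 ÷ 50 g/eq = 190.2 eq = 190.2 mol HCl.
Mass of HCl: 190.2 × 36.5 = 6944 g.
Mass of 29.7% solution: 6944 / 0.297 = 23,380 g.
Volume: 23,380 g ÷ 1.18 g/mL = 19,810 mL.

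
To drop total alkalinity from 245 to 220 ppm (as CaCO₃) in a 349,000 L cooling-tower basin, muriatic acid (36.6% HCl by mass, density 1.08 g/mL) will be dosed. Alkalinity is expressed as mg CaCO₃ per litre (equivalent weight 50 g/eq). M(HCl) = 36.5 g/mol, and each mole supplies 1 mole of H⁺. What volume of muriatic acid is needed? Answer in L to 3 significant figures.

16.1 L

Alkalinity to neutralize: (245 − 220) = 25 mg/L as CaCO₃ × 349,000 L = 8725 g as CaCO₃.
Equivalents of H⁺ required: 8725 ÷ 50 g/eq = 174.5 eq = 174.5 mol HCl.
Mass of HCl: 174.5 × 36.5 = 6369 g.
Mass of 36.6% solution: 6369 / 0.366 = 17,400 g.
Volume: 17,400 g ÷ 1.08 g/mL = 16,110 mL.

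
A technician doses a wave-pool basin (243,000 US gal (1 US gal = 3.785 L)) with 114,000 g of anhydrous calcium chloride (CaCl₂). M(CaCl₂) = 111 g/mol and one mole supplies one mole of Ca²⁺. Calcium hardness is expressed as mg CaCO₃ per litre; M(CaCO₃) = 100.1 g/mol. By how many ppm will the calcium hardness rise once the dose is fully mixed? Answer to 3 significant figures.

112 ppm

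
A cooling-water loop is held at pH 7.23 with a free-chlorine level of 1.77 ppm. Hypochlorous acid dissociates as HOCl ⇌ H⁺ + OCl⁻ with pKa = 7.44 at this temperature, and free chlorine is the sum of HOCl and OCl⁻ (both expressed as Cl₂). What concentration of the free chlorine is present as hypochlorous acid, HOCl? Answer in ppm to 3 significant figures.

[OCl⁻]/[HOCl] = 10^(pH − pKa) = 10^(7.23 − 7.44) = 10^-0.21 = 0.6166.
Fraction as HOCl = 1 / (1 + 0.6166) = 0.6186.
HOCl = 0.6186 × 1.77 ppm = 1.095 ppm.

1.09 ppm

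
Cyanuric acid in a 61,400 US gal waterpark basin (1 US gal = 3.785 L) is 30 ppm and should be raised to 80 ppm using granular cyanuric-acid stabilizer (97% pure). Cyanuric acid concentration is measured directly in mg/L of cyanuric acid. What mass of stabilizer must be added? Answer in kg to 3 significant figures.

12.0 kg

Volume: 61,400 US gal × 3.785 L/gal = 232,399 L.
CYA to add: (80 − 30) = 50 mg/L × 232,399 L = 11,620 g cyanuric acid.
At 97% purity: 11,620 / 0.97 = 11,980 g product.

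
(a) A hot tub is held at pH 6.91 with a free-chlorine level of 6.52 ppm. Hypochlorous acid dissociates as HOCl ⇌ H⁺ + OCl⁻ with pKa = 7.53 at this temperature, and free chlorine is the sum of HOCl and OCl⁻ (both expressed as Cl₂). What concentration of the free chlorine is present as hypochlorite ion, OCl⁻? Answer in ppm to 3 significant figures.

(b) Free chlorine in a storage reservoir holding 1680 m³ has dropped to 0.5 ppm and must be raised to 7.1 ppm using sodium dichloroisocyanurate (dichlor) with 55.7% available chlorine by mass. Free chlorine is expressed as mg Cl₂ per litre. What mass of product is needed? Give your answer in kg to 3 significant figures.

(a) [OCl⁻]/[HOCl] = 10^(pH − pKa) = 10^(6.91 − 7.53) = 10^-0.62 = 0.2399.
(a) Fraction as HOCl = 1 / (1 + 0.2399) = 0.8065.
(a) OCl⁻ = (1 − 0.8065) × 6.52 ppm = 1.261 ppm.

(b) Volume: 1680 m³ = 1,680,000 L.
(b) Chlorine deficit: 7.1 − 0.5 = 6.6 ppm = 6.6 mg/L as Cl₂.
(b) Cl₂ equivalent needed: 6.6 mg/L × 1,680,000 L = 11,090,000 mg = 11,090 g.
(b) Product at 55.7% available chlorine: 11,090 / 0.557 = 19,910 g.

(a) 1.26 ppm; (b) 19.9 kg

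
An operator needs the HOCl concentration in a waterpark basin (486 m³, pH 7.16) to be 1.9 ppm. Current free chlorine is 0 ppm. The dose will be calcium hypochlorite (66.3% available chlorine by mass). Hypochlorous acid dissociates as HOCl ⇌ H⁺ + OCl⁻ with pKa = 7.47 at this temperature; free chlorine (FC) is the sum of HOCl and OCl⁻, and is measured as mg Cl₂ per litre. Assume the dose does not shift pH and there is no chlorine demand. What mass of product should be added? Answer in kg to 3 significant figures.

Volume: 486 m³ = 486,000 L.
[OCl⁻]/[HOCl] = 10^(pH − pKa) = 10^(7.16 − 7.47) = 0.4898; fraction as HOCl = 1/(1 + 0.4898) = 0.6712.
Free chlorine required for 1.9 ppm HOCl: 1.9 / 0.6712 = 2.831 ppm.
FC to add: 2.831 − 0 = 2.831 mg/L as Cl₂.
Cl₂ equivalent: 2.831 mg/L × 486,000 L = 1376 g.
Product at 66.3% available Cl: 1376 / 0.663 = 2075 g.

2.07 kg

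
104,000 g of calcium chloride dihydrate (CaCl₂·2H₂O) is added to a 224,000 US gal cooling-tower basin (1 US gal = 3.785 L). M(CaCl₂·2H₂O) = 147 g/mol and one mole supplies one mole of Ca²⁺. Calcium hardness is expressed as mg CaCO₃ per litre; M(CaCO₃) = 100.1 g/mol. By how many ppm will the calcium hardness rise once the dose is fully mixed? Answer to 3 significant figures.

Volume: 224,000 US gal × 3.785 L/gal = 847,840 L.
Moles of Ca²⁺: 104,000 g ÷ 147 g/mol = 707.5 mol.
As CaCO₃: 707.5 mol × 100.1 g/mol = 70,820 g.
Rise: 70,820 g / 847,840 L × 1000 = 83.53 mg/L.

83.5 ppm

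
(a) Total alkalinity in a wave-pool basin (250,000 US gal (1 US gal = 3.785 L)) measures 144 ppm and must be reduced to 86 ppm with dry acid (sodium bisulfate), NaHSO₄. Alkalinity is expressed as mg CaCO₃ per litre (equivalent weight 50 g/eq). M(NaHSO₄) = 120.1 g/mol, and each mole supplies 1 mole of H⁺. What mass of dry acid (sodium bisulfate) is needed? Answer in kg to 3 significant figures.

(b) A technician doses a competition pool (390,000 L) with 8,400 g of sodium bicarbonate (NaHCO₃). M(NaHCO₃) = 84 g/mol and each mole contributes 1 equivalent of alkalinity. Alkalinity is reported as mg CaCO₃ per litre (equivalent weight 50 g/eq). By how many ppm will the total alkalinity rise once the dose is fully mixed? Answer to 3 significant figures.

(a) Volume: 250,000 US gal × 3.785 L/gal = 946,250 L.
(a) Alkalinity to neutralize: (144 − 86) = 58 mg/L as CaCO₃ × 946,250 L = 54,880 g as CaCO₃.
(a) Equivalents of H⁺ required: 54,880 ÷ 50 g/eq = 1098 eq = 1098 mol NaHSO₄.
(a) Mass of NaHSO₄: 1098 × 120.1 = 131,800 g.

(b) Moles of NaHCO₃: 8,400 g ÷ 84 g/mol = 100 mol → 100 eq of alkalinity.
(b) As CaCO₃: 100 eq × 50 g/eq = 5000 g.
(b) Rise: 5000 g / 390,000 L × 1000 = 12.82 mg/L.

(a) 132 kg; (b) 12.8 ppm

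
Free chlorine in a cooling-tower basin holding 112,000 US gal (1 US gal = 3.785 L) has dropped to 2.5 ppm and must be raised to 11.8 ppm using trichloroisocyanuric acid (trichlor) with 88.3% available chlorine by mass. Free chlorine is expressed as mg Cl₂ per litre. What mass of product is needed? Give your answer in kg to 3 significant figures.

4.46 kg

Volume: 112,000 US gal × 3.785 L/gal = 423,920 L.
Chlorine deficit: 11.8 − 2.5 = 9.3 ppm = 9.3 mg/L as Cl₂.
Cl₂ equivalent needed: 9.3 mg/L × 423,920 L = 3,942,000 mg = 3942 g.
Product at 88.3% available chlorine: 3942 / 0.883 = 4465 g.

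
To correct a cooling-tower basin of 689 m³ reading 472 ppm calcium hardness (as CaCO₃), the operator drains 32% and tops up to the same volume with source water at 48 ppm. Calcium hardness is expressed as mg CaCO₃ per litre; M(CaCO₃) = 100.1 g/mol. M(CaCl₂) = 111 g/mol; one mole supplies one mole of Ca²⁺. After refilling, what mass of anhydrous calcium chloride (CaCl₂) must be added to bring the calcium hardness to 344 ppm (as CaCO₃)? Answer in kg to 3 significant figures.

Volume: 689 m³ = 689,000 L.
After draining 32% and refilling: 472 × 0.68 + 48 × 0.32 = 336.32 ppm.
Deficit to target: 344 − 336.32 = 7.68 mg/L.
As CaCO₃: 7.68 mg/L × 689,000 L = 5292 g; ÷ 100.1 = 52.86 mol Ca²⁺.
Mass: 52.86 × 111 = 5868 g.

5.87 kg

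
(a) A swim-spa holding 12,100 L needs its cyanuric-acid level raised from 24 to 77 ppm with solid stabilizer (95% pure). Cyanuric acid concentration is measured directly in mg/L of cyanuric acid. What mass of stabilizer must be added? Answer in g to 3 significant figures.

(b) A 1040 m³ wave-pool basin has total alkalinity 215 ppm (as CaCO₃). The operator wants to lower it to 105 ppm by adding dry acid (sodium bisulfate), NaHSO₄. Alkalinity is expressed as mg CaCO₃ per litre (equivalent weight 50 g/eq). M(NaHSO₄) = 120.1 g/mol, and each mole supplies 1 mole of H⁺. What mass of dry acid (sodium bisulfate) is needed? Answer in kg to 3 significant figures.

(a) CYA to add: (77 − 24) = 53 mg/L × 12,100 L = 641.3 g cyanuric acid.
(a) At 95% purity: 641.3 / 0.95 = 675.1 g product.

(b) Volume: 1040 m³ = 1,040,000 L.
(b) Alkalinity to neutralize: (215 − 105) = 110 mg/L as CaCO₃ × 1,040,000 L = 114,400 g as CaCO₃.
(b) Equivalents of H⁺ required: 114,400 ÷ 50 g/eq = 2288 eq = 2288 mol NaHSO₄.
(b) Mass of NaHSO₄: 2288 × 120.1 = 274,800 g.

(a) 675 g; (b) 275 kg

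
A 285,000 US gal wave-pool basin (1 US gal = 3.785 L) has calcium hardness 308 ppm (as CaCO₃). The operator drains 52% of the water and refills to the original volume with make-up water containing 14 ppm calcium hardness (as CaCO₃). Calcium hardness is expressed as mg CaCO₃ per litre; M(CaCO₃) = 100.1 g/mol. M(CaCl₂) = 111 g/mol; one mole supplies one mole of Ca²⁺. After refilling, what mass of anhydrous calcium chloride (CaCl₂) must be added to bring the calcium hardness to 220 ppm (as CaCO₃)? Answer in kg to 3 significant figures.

77.6 kg

Volume: 285,000 US gal × 3.785 L/gal = 1,078,725 L.
After draining 52% and refilling: 308 × 0.48 + 14 × 0.52 = 155.12 ppm.
Deficit to target: 220 − 155.12 = 64.88 mg/L.
As CaCO₃: 64.88 mg/L × 1,078,725 L = 69,990 g; ÷ 100.1 = 699.2 mol Ca²⁺.
Mass: 699.2 × 111 = 77,610 g.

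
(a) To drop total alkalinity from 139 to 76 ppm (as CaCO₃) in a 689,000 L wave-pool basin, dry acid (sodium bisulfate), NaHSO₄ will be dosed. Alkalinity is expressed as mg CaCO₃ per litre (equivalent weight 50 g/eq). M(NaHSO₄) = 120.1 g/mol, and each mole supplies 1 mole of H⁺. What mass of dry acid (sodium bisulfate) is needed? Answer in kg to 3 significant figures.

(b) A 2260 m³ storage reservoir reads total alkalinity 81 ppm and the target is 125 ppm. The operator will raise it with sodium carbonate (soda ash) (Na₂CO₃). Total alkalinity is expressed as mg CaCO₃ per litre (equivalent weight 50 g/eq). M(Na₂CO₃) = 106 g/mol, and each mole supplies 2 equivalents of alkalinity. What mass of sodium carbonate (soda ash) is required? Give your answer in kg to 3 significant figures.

(a) 104 kg; (b) 105 kg

(a) Alkalinity to neutralize: (139 − 76) = 63 mg/L as CaCO₃ × 689,000 L = 43,410 g as CaCO₃.
(a) Equivalents of H⁺ required: 43,410 ÷ 50 g/eq = 868.1 eq = 868.1 mol NaHSO₄.
(a) Mass of NaHSO₄: 868.1 × 120.1 = 104,300 g.

(b) Volume: 2260 m³ = 2,260,000 L.
(b) Alkalinity to add: (125 − 81) = 44 mg/L as CaCO₃ × 2,260,000 L = 99,440 g as CaCO₃.
(b) Equivalents: 99,440 g ÷ 50 g/eq = 1989 eq.
(b) Each mole of Na₂CO₃ supplies 2 eq, so 1989 / 2 = 994.4 mol.
(b) Mass: 994.4 mol × 106 g/mol = 105,400 g.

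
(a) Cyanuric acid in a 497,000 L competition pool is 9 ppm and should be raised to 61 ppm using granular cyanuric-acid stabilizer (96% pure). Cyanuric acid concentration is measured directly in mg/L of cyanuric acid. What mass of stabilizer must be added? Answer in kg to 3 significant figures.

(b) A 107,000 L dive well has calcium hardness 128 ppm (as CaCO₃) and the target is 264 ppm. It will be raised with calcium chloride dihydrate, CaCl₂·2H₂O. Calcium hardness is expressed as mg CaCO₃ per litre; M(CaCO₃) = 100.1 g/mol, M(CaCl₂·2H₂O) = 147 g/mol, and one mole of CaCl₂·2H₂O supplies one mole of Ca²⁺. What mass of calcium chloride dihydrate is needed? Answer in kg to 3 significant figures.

(a) CYA to add: (61 − 9) = 52 mg/L × 497,000 L = 25,840 g cyanuric acid.
(a) At 96% purity: 25,840 / 0.96 = 26,920 g product.

(b) Hardness to add: (264 − 128) = 136 mg/L as CaCO₃ × 107,000 L = 14,550 g as CaCO₃.
(b) Moles of Ca²⁺ (1 mol Ca²⁺ ≡ 1 mol CaCO₃): 14,550 / 100.1 g/mol = 145.4 mol.
(b) Mass of CaCl₂·2H₂O: 145.4 × 147 = 21,370 g.

(a) 26.9 kg; (b) 21.4 kg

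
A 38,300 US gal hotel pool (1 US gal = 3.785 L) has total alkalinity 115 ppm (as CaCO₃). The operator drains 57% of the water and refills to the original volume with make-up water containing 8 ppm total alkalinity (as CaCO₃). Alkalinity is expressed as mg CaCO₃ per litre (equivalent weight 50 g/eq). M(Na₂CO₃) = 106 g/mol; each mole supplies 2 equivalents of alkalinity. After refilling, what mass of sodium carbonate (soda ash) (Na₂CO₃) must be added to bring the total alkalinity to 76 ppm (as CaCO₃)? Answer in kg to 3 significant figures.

3.38 kg

Volume: 38,300 US gal × 3.785 L/gal = 144,966 L.
After draining 57% and refilling: 115 × 0.43 + 8 × 0.57 = 54.01 ppm.
Deficit to target: 76 − 54.01 = 21.99 mg/L.
As CaCO₃: 21.99 mg/L × 144,966 L = 3188 g; ÷ 50 g/eq ÷ 2 = 31.88 mol Na₂CO₃.
Mass: 31.88 × 106 = 3379 g.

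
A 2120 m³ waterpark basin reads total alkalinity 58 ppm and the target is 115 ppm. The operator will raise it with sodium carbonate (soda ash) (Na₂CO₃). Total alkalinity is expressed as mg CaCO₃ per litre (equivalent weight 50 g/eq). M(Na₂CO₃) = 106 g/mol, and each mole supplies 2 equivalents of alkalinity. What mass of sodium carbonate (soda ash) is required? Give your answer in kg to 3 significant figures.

128 kg

Volume: 2120 m³ = 2,120,000 L.
Alkalinity to add: (115 − 58) = 57 mg/L as CaCO₃ × 2,120,000 L = 120,800 g as CaCO₃.
Equivalents: 120,800 g ÷ 50 g/eq = 2417 eq.
Each mole of Na₂CO₃ supplies 2 eq, so 2417 / 2 = 1208 mol.
Mass: 1208 mol × 106 g/mol = 128,100 g.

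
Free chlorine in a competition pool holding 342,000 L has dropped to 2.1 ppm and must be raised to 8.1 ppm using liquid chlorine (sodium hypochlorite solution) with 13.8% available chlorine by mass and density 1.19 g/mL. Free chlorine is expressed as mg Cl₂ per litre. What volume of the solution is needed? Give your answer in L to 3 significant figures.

12.5 L

Chlorine deficit: 8.1 − 2.1 = 6 ppm = 6 mg/L as Cl₂.
Cl₂ equivalent needed: 6 mg/L × 342,000 L = 2,052,000 mg = 2052 g.
Product at 13.8% available chlorine: 2052 / 0.138 = 14,870 g.
Volume at density 1.19 g/mL: 14,870 g ÷ 1.19 g/mL = 12,500 mL.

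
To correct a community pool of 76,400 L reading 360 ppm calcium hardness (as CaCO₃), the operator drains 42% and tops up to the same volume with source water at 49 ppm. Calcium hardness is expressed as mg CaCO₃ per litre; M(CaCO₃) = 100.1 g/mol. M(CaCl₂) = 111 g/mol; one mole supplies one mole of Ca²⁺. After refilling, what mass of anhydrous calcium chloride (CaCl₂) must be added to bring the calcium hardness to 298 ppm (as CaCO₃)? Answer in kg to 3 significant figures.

After draining 42% and refilling: 360 × 0.58 + 49 × 0.42 = 229.38 ppm.
Deficit to target: 298 − 229.38 = 68.62 mg/L.
As CaCO₃: 68.62 mg/L × 76,400 L = 5243 g; ÷ 100.1 = 52.37 mol Ca²⁺.
Mass: 52.37 × 111 = 5813 g.

5.81 kg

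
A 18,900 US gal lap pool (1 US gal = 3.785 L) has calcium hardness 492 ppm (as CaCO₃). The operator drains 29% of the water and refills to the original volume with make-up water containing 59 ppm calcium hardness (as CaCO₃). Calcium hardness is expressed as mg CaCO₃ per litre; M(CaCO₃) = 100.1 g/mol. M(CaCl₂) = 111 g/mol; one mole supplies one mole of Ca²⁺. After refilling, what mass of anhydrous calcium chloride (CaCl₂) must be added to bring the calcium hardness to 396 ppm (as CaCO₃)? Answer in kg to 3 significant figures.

Volume: 18,900 US gal × 3.785 L/gal = 71,536 L.
After draining 29% and refilling: 492 × 0.71 + 59 × 0.29 = 366.43 ppm.
Deficit to target: 396 − 366.43 = 29.57 mg/L.
As CaCO₃: 29.57 mg/L × 71,536 L = 2115 g; ÷ 100.1 = 21.13 mol Ca²⁺.
Mass: 21.13 × 111 = 2346 g.

2.35 kg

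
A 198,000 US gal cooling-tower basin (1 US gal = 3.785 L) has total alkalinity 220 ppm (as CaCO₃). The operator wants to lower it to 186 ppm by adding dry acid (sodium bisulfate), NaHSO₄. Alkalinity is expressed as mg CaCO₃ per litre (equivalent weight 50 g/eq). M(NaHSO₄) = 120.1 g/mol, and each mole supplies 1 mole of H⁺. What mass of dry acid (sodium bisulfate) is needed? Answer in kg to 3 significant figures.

61.2 kg

Volume: 198,000 US gal × 3.785 L/gal = 749,430 L.
Alkalinity to neutralize: (220 − 186) = 34 mg/L as CaCO₃ × 749,430 L = 25,480 g as CaCO₃.
Equivalents of H⁺ required: 25,480 ÷ 50 g/eq = 509.6 eq = 509.6 mol NaHSO₄.
Mass of NaHSO₄: 509.6 × 120.1 = 61,200 g.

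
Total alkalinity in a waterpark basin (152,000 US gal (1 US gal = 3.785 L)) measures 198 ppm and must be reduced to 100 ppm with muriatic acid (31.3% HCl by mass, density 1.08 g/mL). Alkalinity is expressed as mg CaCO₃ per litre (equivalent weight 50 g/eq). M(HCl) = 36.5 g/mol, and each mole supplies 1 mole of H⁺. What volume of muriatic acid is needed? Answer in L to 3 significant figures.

122 L

Volume: 152,000 US gal × 3.785 L/gal = 575,320 L.
Alkalinity to neutralize: (198 − 100) = 98 mg/L as CaCO₃ × 575,320 L = 56,380 g as CaCO₃.
Equivalents of H⁺ required: 56,380 ÷ 50 g/eq = 1128 eq = 1128 mol HCl.
Mass of HCl: 1128 × 36.5 = 41,160 g.
Mass of 31.3% solution: 41,160 / 0.313 = 131,500 g.
Volume: 131,500 g ÷ 1.08 g/mL = 121,800 mL.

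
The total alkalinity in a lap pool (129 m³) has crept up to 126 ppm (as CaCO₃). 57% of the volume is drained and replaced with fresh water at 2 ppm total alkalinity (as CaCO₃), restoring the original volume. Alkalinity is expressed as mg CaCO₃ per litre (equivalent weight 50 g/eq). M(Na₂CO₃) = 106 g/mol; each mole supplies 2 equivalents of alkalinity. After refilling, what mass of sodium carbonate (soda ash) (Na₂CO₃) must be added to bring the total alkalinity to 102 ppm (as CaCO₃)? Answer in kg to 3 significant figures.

Volume: 129 m³ = 129,000 L.
After draining 57% and refilling: 126 × 0.43 + 2 × 0.57 = 55.32 ppm.
Deficit to target: 102 − 55.32 = 46.68 mg/L.
As CaCO₃: 46.68 mg/L × 129,000 L = 6022 g; ÷ 50 g/eq ÷ 2 = 60.22 mol Na₂CO₃.
Mass: 60.22 × 106 = 6383 g.

6.38 kg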